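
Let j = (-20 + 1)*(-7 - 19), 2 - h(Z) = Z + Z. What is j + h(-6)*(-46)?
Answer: -150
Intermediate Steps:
h(Z) = 2 - 2*Z (h(Z) = 2 - (Z + Z) = 2 - 2*Z)
j = 494 (j = -19*(-26) = 494)
j + h(-6)*(-46) = 494 + (2 - 2*(-6))*(-46) = 494 + (2 + 12)*(-46) = 494 + 14*(-46) = 494 - 644 = -150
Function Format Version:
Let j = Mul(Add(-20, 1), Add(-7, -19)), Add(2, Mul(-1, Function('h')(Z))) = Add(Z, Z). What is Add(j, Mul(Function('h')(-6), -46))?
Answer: -150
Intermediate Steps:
Function('h')(Z) = Add(2, Mul(-2, Z)) (Function('h')(Z) = Add(2, Mul(-1, Add(Z, Z))) = Add(2, Mul(-1, Mul(2, Z))) = Add(2, Mul(-2, Z)))
j = 494 (j = Mul(-19, -26) = 494)
Add(j, Mul(Function('h')(-6), -46)) = Add(494, Mul(Add(2, Mul(-2, -6)), -46)) = Add(494, Mul(Add(2, 12), -46)) = Add(494, Mul(14, -46)) = Add(494, -644) = -150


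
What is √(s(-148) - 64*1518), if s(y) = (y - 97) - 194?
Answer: I*√97591 ≈ 312.4*I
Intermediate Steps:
s(y) = -291 + y (s(y) = (-97 + y) - 194 = -291 + y)
√(s(-148) - 64*1518) = √((-291 - 148) - 64*1518) = √(-439 - 97152) = √(-97591) = I*√97591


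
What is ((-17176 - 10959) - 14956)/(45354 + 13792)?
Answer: -43091/59146 ≈ -0.72855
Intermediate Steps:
((-17176 - 10959) - 14956)/(45354 + 13792) = (-28135 - 14956)/59146 = -43091*1/59146 = -43091/59146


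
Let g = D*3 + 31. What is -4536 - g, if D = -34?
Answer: -4465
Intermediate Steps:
g = -71 (g = -34*3 + 31 = -102 + 31 = -71)
-4536 - g = -4536 - 1*(-71) = -4536 + 71 = -4465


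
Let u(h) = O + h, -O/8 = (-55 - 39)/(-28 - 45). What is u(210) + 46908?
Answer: 3438862/73 ≈ 47108.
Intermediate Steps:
O = -752/73 (O = -8*(-55 - 39)/(-28 - 45) = -(-752)/(-73) = -(-752)*(-1)/73 = -8*94/73 = -752/73 ≈ -10.301)
u(h) = -752/73 + h
u(210) + 46908 = (-752/73 + 210) + 46908 = 14578/73 + 46908 = 3438862/73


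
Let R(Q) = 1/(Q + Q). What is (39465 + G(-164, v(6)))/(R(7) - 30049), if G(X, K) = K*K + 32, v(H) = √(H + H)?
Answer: -553126/420685 ≈ -1.3148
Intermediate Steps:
v(H) = √2*√H (v(H) = √(2*H) = √2*√H)
G(X, K) = 32 + K² (G(X, K) = K² + 32 = 32 + K²)
R(Q) = 1/(2*Q)
(39465 + G(-164, v(6)))/(R(7) - 30049) = (39465 + (32 + (√2*√6)²))/((½)/7 - 30049) = (39465 + (32 + (2*√3)²))/((½)*(⅐) - 30049) = (39465 + (32 + 12))/(1/14 - 30049) = (39465 + 44)/(-420685/14) = 39509*(-14/420685) = -553126/420685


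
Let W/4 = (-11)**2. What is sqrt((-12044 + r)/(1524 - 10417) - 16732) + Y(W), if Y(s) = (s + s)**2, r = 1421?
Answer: 937024 + I*sqrt(1323163262329)/8893 ≈ 9.3702e+5 + 129.35*I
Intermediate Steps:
W = 484 (W = 4*(-11)**2 = 4*121 = 484)
Y(s) = 4*s**2 (Y(s) = (2*s)**2 = 4*s**2)
sqrt((-12044 + r)/(1524 - 10417) - 16732) + Y(W) = sqrt((-12044 + 1421)/(1524 - 10417) - 16732) + 4*484**2 = sqrt(-10623/(-8893) - 16732) + 4*234256 = sqrt(-10623*(-1/8893) - 16732) + 937024 = sqrt(10623/8893 - 16732) + 937024 = sqrt(-148787053/8893) + 937024 = I*sqrt(1323163262329)/8893 + 937024 = 937024 + I*sqrt(1323163262329)/8893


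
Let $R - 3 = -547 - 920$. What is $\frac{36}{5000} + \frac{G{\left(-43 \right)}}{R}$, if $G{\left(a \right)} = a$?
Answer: $\frac{33463}{915000} \approx 0.036572$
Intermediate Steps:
$R = -1464$ ($R = 3 - 1467 = -1464$)
$\frac{36}{5000} + \frac{G{\left(-43 \right)}}{R} = \frac{36}{5000} - \frac{43}{-1464} = 36 \cdot \frac{1}{5000} - - \frac{43}{1464} = \frac{9}{1250} + \frac{43}{1464} = \frac{33463}{915000}$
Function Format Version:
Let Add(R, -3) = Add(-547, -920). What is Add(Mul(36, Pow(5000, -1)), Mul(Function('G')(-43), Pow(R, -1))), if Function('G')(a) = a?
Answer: Rational(33463, 915000) ≈ 0.036572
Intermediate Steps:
R = -1464 (R = Add(3, Add(-547, -920)) = Add(3, -1467) = -1464)
Add(Mul(36, Pow(5000, -1)), Mul(Function('G')(-43), Pow(R, -1))) = Add(Mul(36, Pow(5000, -1)), Mul(-43, Pow(-1464, -1))) = Add(Mul(36, Rational(1, 5000)), Mul(-43, Rational(-1, 1464))) = Add(Rational(9, 1250), Rational(43, 1464)) = Rational(33463, 915000)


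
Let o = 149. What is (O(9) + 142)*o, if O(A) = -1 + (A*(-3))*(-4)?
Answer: 37101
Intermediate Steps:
O(A) = -1 + 12*A (O(A) = -1 - 3*A*(-4) = -1 + 12*A)
(O(9) + 142)*o = ((-1 + 12*9) + 142)*149 = ((-1 + 108) + 142)*149 = (107 + 142)*149 = 249*149 = 37101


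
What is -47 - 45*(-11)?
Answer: 448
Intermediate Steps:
-47 - 45*(-11) = -47 + 495 = 448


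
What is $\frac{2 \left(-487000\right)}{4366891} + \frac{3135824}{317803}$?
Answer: $\frac{13384261481184}{1387811060473} \approx 9.6441$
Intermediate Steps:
$\frac{2 \left(-487000\right)}{4366891} + \frac{3135824}{317803} = \left(-974000\right) \frac{1}{4366891} + 3135824 \cdot \frac{1}{317803} = - \frac{974000}{4366891} + \frac{3135824}{317803} = \frac{13384261481184}{1387811060473}$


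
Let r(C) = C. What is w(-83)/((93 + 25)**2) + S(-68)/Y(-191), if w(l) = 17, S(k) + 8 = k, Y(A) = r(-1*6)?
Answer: 529163/41772 ≈ 12.668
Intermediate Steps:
Y(A) = -6 (Y(A) = -1*6 = -6)
S(k) = -8 + k
w(-83)/((93 + 25)**2) + S(-68)/Y(-191) = 17/((93 + 25)**2) + (-8 - 68)/(-6) = 17/(118**2) - 76*(-1/6) = 17/13924 + 38/3 = 529163/41772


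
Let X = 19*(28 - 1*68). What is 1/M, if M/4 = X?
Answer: -1/3040 ≈ -0.00032895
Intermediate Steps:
X = -760 (X = 19*(28 - 68) = 19*(-40) = -760)
M = -3040 (M = 4*(-760) = -3040)
1/M = 1/(-3040) = -1/3040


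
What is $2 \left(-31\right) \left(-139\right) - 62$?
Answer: $8556$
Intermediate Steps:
$2 \left(-31\right) \left(-139\right) - 62 = \left(-62\right) \left(-139\right) - 62 = 8618 - 62 = 8556$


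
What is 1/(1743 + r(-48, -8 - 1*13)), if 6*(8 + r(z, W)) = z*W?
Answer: 1/1903 ≈ 0.00052549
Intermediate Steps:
r(z, W) = -8 + W*z/6 (r(z, W) = -8 + (z*W)/6 = -8 + (W*z)/6 = -8 + W*z/6)
1/(1743 + r(-48, -8 - 1*13)) = 1/(1743 + (-8 + (1/6)*(-8 - 1*13)*(-48))) = 1/(1743 + (-8 + (1/6)*(-8 - 13)*(-48))) = 1/(1743 + (-8 + (1/6)*(-21)*(-48))) = 1/(1743 + (-8 + 168)) = 1/(1743 + 160) = 1/1903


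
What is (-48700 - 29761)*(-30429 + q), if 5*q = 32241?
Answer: 9407787744/5 ≈ 1.8816e+9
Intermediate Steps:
q = 32241/5 (q = (⅕)*32241 = 32241/5 ≈ 6448.2)
(-48700 - 29761)*(-30429 + q) = (-48700 - 29761)*(-30429 + 32241/5) = -78461*(-119904/5) = 9407787744/5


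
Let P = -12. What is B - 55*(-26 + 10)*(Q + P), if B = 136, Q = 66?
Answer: 47656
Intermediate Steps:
B - 55*(-26 + 10)*(Q + P) = 136 - 55*(-26 + 10)*(66 - 12) = 136 - (-880)*54 = 136 - 55*(-864) = 136 + 47520 = 47656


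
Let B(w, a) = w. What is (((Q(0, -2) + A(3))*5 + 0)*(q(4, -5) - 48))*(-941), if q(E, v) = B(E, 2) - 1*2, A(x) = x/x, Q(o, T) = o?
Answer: 216430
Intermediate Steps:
A(x) = 1
q(E, v) = -2 + E (q(E, v) = E - 1*2 = E - 2 = -2 + E)
(((Q(0, -2) + A(3))*5 + 0)*(q(4, -5) - 48))*(-941) = (((0 + 1)*5 + 0)*((-2 + 4) - 48))*(-941) = ((1*5 + 0)*(2 - 48))*(-941) = ((5 + 0)*(-46))*(-941) = (5*(-46))*(-941) = -230*(-941) = 216430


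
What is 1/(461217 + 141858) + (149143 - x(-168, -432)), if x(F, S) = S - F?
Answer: 90103626526/603075 ≈ 1.4941e+5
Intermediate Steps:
1/(461217 + 141858) + (149143 - x(-168, -432)) = 1/(461217 + 141858) + (149143 - (-432 - 1*(-168))) = 1/603075 + (149143 - (-432 + 168)) = 1/603075 + (149143 - 1*(-264)) = 1/603075 + (149143 + 264) = 1/603075 + 149407 = 90103626526/603075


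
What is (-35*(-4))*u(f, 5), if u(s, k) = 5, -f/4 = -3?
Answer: 700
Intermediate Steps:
f = 12 (f = -4*(-3) = 12)
(-35*(-4))*u(f, 5) = -35*(-4)*5 = 140*5 = 700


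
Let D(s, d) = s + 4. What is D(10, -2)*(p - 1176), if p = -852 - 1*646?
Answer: -37436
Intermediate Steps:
D(s, d) = 4 + s
p = -1498 (p = -852 - 646 = -1498)
D(10, -2)*(p - 1176) = (4 + 10)*(-1498 - 1176) = 14*(-2674) = -37436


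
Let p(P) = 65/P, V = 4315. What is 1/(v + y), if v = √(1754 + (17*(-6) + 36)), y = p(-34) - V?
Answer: -4990350/21540949297 - 2312*√422/21540949297 ≈ -0.00023387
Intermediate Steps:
y = -146775/34 (y = 65/(-34) - 1*4315 = 65*(-1/34) - 4315 = -65/34 - 4315 = -146775/34 ≈ -4316.9)
v = 2*√422 (v = √(1754 + (-102 + 36)) = √(1754 - 66) = √1688 = 2*√422 ≈ 41.085)
1/(v + y) = 1/(2*√422 - 146775/34) = 1/(-146775/34 + 2*√422)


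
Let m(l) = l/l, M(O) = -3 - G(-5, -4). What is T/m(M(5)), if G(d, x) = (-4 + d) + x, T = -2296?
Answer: -2296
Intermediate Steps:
G(d, x) = -4 + d + x
M(O) = 10 (M(O) = -3 - (-4 - 5 - 4) = -3 - 1*(-13) = -3 + 13 = 10)
m(l) = 1
T/m(M(5)) = -2296/1 = -2296*1 = -2296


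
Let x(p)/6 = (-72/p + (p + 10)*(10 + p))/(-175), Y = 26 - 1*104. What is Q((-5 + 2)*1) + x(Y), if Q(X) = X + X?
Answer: -374394/2275 ≈ -164.57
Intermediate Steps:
Q(X) = 2*X
Y = -78 (Y = 26 - 104 = -78)
x(p) = -6*(10 + p)**2/175 + 432/(175*p) (x(p) = 6*((-72/p + (p + 10)*(10 + p))/(-175)) = 6*((-72/p + (10 + p)*(10 + p))*(-1/175)) = 6*((-72/p + (10 + p)**2)*(-1/175)) = 6*(((10 + p)**2 - 72/p)*(-1/175)) = 6*(-(10 + p)**2/175 + 72/(175*p)) = -6*(10 + p)**2/175 + 432/(175*p))
Q((-5 + 2)*1) + x(Y) = 2*((-5 + 2)*1) + (6/175)*(72 - 1*(-78)*(10 - 78)**2)/(-78) = 2*(-3*1) + (6/175)*(-1/78)*(72 - 1*(-78)*(-68)**2) = 2*(-3) + (6/175)*(-1/78)*(72 - 1*(-78)*4624) = -6 + (6/175)*(-1/78)*(72 + 360672) = -6 + (6/175)*(-1/78)*360744 = -6 - 360744/2275 = -374394/2275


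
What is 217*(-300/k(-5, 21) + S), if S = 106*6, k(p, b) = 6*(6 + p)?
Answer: 127162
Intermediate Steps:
k(p, b) = 36 + 6*p
S = 636
217*(-300/k(-5, 21) + S) = 217*(-300/(36 + 6*(-5)) + 636) = 217*(-300/(36 - 30) + 636) = 217*(-300/6 + 636) = 217*(-300*⅙ + 636) = 217*(-50 + 636) = 217*586 = 127162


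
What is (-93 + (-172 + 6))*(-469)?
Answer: 121471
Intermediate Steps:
(-93 + (-172 + 6))*(-469) = (-93 - 166)*(-469) = -259*(-469) = 121471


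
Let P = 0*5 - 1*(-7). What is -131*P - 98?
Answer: -1015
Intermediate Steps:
P = 7 (P = 0 + 7 = 7)
-131*P - 98 = -131*7 - 98 = -917 - 98 = -1015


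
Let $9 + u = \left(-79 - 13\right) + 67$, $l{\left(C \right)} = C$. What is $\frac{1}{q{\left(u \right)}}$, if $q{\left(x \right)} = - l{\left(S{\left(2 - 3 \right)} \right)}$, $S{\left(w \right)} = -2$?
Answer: $\frac{1}{2} \approx 0.5$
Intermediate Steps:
$u = -34$ ($u = -9 + \left(\left(-79 - 13\right) + 67\right) = -9 + \left(-92 + 67\right) = -9 - 25 = -34$)
$q{\left(x \right)} = 2$ ($q{\left(x \right)} = \left(-1\right) \left(-2\right) = 2$)
$\frac{1}{q{\left(u \right)}} = \frac{1}{2}$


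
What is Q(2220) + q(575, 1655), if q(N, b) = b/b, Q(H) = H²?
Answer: 4928401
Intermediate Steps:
q(N, b) = 1
Q(2220) + q(575, 1655) = 2220² + 1 = 4928400 + 1 = 4928401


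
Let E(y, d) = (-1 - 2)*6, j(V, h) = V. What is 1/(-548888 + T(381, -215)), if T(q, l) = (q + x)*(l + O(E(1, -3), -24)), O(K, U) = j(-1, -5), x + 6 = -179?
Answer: -1/591224 ≈ -1.6914e-6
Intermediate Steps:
x = -185 (x = -6 - 179 = -185)
E(y, d) = -18 (E(y, d) = -3*6 = -18)
O(K, U) = -1
T(q, l) = (-1 + l)*(-185 + q) (T(q, l) = (q - 185)*(l - 1) = (-185 + q)*(-1 + l) = (-1 + l)*(-185 + q))
1/(-548888 + T(381, -215)) = 1/(-548888 + (185 - 1*381 - 185*(-215) - 215*381)) = 1/(-548888 + (185 - 381 + 39775 - 81915)) = 1/(-548888 - 42336) = 1/(-591224) = -1/591224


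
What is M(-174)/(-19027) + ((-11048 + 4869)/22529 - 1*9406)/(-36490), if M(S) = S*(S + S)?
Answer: -1115773067029/381506761870 ≈ -2.9246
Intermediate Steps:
M(S) = 2*S² (M(S) = S*(2*S) = 2*S²)
M(-174)/(-19027) + ((-11048 + 4869)/22529 - 1*9406)/(-36490) = (2*(-174)²)/(-19027) + ((-11048 + 4869)/22529 - 1*9406)/(-36490) = (2*30276)*(-1/19027) + (-6179*1/22529 - 9406)*(-1/36490) = 60552*(-1/19027) + (-6179/22529 - 9406)*(-1/36490) = -60552/19027 - 211913953/22529*(-1/36490) = -60552/19027 + 5168633/20050810 = -1115773067029/381506761870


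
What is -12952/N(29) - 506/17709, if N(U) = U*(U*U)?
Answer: -241707802/431904801 ≈ -0.55963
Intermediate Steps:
N(U) = U³ (N(U) = U*U² = U³)
-12952/N(29) - 506/17709 = -12952/(29³) - 506/17709 = -12952/24389 - 506*1/17709 = -12952*1/24389 - 506/17709 = -12952/24389 - 506/17709 = -241707802/431904801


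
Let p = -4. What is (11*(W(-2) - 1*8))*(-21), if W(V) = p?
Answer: 2772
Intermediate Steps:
W(V) = -4
(11*(W(-2) - 1*8))*(-21) = (11*(-4 - 1*8))*(-21) = (11*(-4 - 8))*(-21) = (11*(-12))*(-21) = -132*(-21) = 2772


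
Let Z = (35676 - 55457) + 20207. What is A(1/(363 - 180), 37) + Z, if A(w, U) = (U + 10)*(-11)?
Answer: -91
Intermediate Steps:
Z = 426 (Z = -19781 + 20207 = 426)
A(w, U) = -110 - 11*U (A(w, U) = (10 + U)*(-11) = -110 - 11*U)
A(1/(363 - 180), 37) + Z = (-110 - 11*37) + 426 = (-110 - 407) + 426 = -517 + 426 = -91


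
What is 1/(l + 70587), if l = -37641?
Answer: 1/32946 ≈ 3.0353e-5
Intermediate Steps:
1/(l + 70587) = 1/(-37641 + 70587) = 1/32946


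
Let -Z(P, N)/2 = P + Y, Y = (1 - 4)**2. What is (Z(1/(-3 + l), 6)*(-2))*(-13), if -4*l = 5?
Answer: -7748/17 ≈ -455.76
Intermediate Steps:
l = -5/4 (l = -1/4*5 = -5/4 ≈ -1.2500)
Y = 9 (Y = (-3)**2 = 9)
Z(P, N) = -18 - 2*P (Z(P, N) = -2*(P + 9) = -2*(9 + P) = -18 - 2*P)
(Z(1/(-3 + l), 6)*(-2))*(-13) = ((-18 - 2/(-3 - 5/4))*(-2))*(-13) = ((-18 - 2/(-17/4))*(-2))*(-13) = ((-18 - 2*(-4/17))*(-2))*(-13) = ((-18 + 8/17)*(-2))*(-13) = -298/17*(-2)*(-13) = (596/17)*(-13) = -7748/17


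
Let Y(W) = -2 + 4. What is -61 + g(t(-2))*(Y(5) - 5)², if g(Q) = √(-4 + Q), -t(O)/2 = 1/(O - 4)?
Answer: -61 + 3*I*√33 ≈ -61.0 + 17.234*I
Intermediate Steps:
t(O) = -2/(-4 + O) (t(O) = -2/(O - 4) = -2/(-4 + O))
Y(W) = 2
-61 + g(t(-2))*(Y(5) - 5)² = -61 + √(-4 - 2/(-4 - 2))*(2 - 5)² = -61 + √(-4 - 2/(-6))*(-3)² = -61 + √(-4 - 2*(-⅙))*9 = -61 + √(-4 + ⅓)*9 = -61 + √(-11/3)*9 = -61 + (I*√33/3)*9 = -61 + 3*I*√33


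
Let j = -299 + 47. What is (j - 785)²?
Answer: 1075369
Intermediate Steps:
j = -252
(j - 785)² = (-252 - 785)² = (-1037)² = 1075369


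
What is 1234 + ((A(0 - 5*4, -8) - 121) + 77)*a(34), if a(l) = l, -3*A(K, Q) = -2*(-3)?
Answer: -330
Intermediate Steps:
A(K, Q) = -2 (A(K, Q) = -(-2)*(-3)/3 = -1/3*6 = -2)
1234 + ((A(0 - 5*4, -8) - 121) + 77)*a(34) = 1234 + ((-2 - 121) + 77)*34 = 1234 + (-123 + 77)*34 = 1234 - 46*34 = 1234 - 1564 = -330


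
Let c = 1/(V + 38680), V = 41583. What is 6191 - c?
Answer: 496908232/80263 ≈ 6191.0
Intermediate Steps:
c = 1/80263 (c = 1/(41583 + 38680) = 1/80263 ≈ 1.2459e-5)
6191 - c = 6191 - 1*1/80263 = 6191 - 1/80263 = 496908232/80263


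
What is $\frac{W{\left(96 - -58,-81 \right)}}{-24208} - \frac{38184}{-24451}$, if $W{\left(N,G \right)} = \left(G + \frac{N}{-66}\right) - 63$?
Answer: $\frac{2783808805}{1775729424} \approx 1.5677$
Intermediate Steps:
$W{\left(N,G \right)} = -63 + G - \frac{N}{66}$ ($W{\left(N,G \right)} = \left(G + N \left(- \frac{1}{66}\right)\right) - 63 = \left(G - \frac{N}{66}\right) - 63 = -63 + G - \frac{N}{66}$)
$\frac{W{\left(96 - -58,-81 \right)}}{-24208} - \frac{38184}{-24451} = \frac{-63 - 81 - \frac{96 - -58}{66}}{-24208} - \frac{38184}{-24451} = \left(-63 - 81 - \frac{96 + 58}{66}\right) \left(- \frac{1}{24208}\right) - - \frac{38184}{24451} = \left(-63 - 81 - \frac{7}{3}\right) \left(- \frac{1}{24208}\right) + \frac{38184}{24451} = \left(- \frac{439}{3}\right) \left(- \frac{1}{24208}\right) + \frac{38184}{24451} = \frac{439}{72624} + \frac{38184}{24451} = \frac{2783808805}{1775729424}$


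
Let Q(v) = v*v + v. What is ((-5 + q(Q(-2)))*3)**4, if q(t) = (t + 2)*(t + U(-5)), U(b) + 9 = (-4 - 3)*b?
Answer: 10617447681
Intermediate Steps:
U(b) = -9 - 7*b (U(b) = -9 + (-4 - 3)*b = -9 - 7*b)
Q(v) = v + v**2 (Q(v) = v**2 + v = v + v**2)
q(t) = (2 + t)*(26 + t) (q(t) = (t + 2)*(t + (-9 - 7*(-5))) = (2 + t)*(t + (-9 + 35)) = (2 + t)*(t + 26) = (2 + t)*(26 + t))
((-5 + q(Q(-2)))*3)**4 = ((-5 + (52 + (-2*(1 - 2))**2 + 28*(-2*(1 - 2))))*3)**4 = ((-5 + (52 + (-2*(-1))**2 + 28*(-2*(-1))))*3)**4 = ((-5 + (52 + 2**2 + 28*2))*3)**4 = ((-5 + (52 + 4 + 56))*3)**4 = ((-5 + 112)*3)**4 = (107*3)**4 = 321**4 = 10617447681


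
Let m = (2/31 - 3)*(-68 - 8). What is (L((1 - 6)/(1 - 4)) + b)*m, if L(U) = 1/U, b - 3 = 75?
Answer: 2717988/155 ≈ 17535.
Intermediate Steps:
b = 78 (b = 3 + 75 = 78)
m = 6916/31 (m = (2*(1/31) - 3)*(-76) = (2/31 - 3)*(-76) = -91/31*(-76) = 6916/31 ≈ 223.10)
(L((1 - 6)/(1 - 4)) + b)*m = (1/((1 - 6)/(1 - 4)) + 78)*(6916/31) = (1/(-5/(-3)) + 78)*(6916/31) = (1/(-5*(-⅓)) + 78)*(6916/31) = (1/(5/3) + 78)*(6916/31) = (⅗ + 78)*(6916/31) = (393/5)*(6916/31) = 2717988/155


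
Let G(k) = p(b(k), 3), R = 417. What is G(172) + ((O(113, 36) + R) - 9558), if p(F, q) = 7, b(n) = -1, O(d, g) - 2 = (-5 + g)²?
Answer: -8171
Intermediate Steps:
O(d, g) = 2 + (-5 + g)²
G(k) = 7
G(172) + ((O(113, 36) + R) - 9558) = 7 + (((2 + (-5 + 36)²) + 417) - 9558) = 7 + (((2 + 31²) + 417) - 9558) = 7 + (((2 + 961) + 417) - 9558) = 7 + ((963 + 417) - 9558) = 7 + (1380 - 9558) = 7 - 8178 = -8171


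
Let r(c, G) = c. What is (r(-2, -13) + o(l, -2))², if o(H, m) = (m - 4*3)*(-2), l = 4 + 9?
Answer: 676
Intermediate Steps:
l = 13
o(H, m) = 24 - 2*m (o(H, m) = (m - 12)*(-2) = (-12 + m)*(-2) = 24 - 2*m)
(r(-2, -13) + o(l, -2))² = (-2 + (24 - 2*(-2)))² = (-2 + (24 + 4))² = (-2 + 28)² = 26² = 676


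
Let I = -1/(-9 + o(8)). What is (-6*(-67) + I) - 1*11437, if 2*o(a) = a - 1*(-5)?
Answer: -55173/5 ≈ -11035.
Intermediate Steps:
o(a) = 5/2 + a/2 (o(a) = (a - 1*(-5))/2 = (a + 5)/2 = (5 + a)/2 = 5/2 + a/2)
I = 2/5 (I = -1/(-9 + (5/2 + (1/2)*8)) = -1/(-9 + (5/2 + 4)) = -1/(-9 + 13/2) = -1/(-5/2) = -1*(-2/5) = 2/5 ≈ 0.40000)
(-6*(-67) + I) - 1*11437 = (-6*(-67) + 2/5) - 1*11437 = (402 + 2/5) - 11437 = 2012/5 - 11437 = -55173/5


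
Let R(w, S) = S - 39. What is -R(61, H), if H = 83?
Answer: -44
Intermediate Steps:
R(w, S) = -39 + S
-R(61, H) = -(-39 + 83) = -1*44 = -44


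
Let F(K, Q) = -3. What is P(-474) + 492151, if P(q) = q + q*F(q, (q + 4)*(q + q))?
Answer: 493099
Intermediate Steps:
P(q) = -2*q (P(q) = q + q*(-3) = q - 3*q = -2*q)
P(-474) + 492151 = -2*(-474) + 492151 = 948 + 492151 = 493099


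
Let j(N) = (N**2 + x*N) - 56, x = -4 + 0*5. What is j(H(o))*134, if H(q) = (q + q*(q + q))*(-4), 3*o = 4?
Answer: 4391984/81 ≈ 54222.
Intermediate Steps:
x = -4 (x = -4 + 0 = -4)
o = 4/3 (o = (1/3)*4 = 4/3 ≈ 1.3333)
H(q) = -8*q**2 - 4*q (H(q) = (q + q*(2*q))*(-4) = (q + 2*q**2)*(-4) = -8*q**2 - 4*q)
j(N) = -56 + N**2 - 4*N (j(N) = (N**2 - 4*N) - 56 = -56 + N**2 - 4*N)
j(H(o))*134 = (-56 + (-4*4/3*(1 + 2*(4/3)))**2 - (-16)*4*(1 + 2*(4/3))/3)*134 = (-56 + (-4*4/3*(1 + 8/3))**2 - (-16)*4*(1 + 8/3)/3)*134 = (-56 + (-4*4/3*11/3)**2 - (-16)*4*11/(3*3))*134 = (-56 + (-176/9)**2 - 4*(-176/9))*134 = (-56 + 30976/81 + 704/9)*134 = (32776/81)*134 = 4391984/81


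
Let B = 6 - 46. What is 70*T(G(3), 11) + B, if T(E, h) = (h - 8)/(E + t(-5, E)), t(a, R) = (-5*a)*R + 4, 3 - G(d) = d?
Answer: 25/2 ≈ 12.500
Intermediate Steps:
G(d) = 3 - d
t(a, R) = 4 - 5*R*a (t(a, R) = -5*R*a + 4 = 4 - 5*R*a)
B = -40
T(E, h) = (-8 + h)/(4 + 26*E) (T(E, h) = (h - 8)/(E + (4 - 5*E*(-5))) = (-8 + h)/(E + (4 + 25*E)) = (-8 + h)/(4 + 26*E))
70*T(G(3), 11) + B = 70*((-8 + 11)/(2*(2 + 13*(3 - 1*3)))) - 40 = 70*((½)*3/(2 + 13*(3 - 3))) - 40 = 70*((½)*3/(2 + 13*0)) - 40 = 70*((½)*3/(2 + 0)) - 40 = 70*((½)*3/2) - 40 = 70*((½)*(½)*3) - 40 = 70*(¾) - 40 = 105/2 - 40 = 25/2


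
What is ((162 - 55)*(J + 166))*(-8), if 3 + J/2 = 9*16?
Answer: -383488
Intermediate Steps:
J = 282 (J = -6 + 2*(9*16) = -6 + 2*144 = -6 + 288 = 282)
((162 - 55)*(J + 166))*(-8) = ((162 - 55)*(282 + 166))*(-8) = (107*448)*(-8) = 47936*(-8) = -383488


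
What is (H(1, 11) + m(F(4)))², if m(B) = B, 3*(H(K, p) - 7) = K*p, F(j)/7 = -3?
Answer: 961/9 ≈ 106.78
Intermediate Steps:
F(j) = -21 (F(j) = 7*(-3) = -21)
H(K, p) = 7 + K*p/3 (H(K, p) = 7 + (K*p)/3 = 7 + K*p/3)
(H(1, 11) + m(F(4)))² = ((7 + (⅓)*1*11) - 21)² = ((7 + 11/3) - 21)² = (32/3 - 21)² = (-31/3)² = 961/9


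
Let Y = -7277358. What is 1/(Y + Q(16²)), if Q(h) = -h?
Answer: -1/7277614 ≈ -1.3741e-7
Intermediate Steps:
1/(Y + Q(16²)) = 1/(-7277358 - 1*16²) = 1/(-7277358 - 1*256) = 1/(-7277358 - 256) = 1/(-7277614) = -1/7277614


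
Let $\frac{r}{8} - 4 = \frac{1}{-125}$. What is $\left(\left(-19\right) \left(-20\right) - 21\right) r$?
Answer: $\frac{1433128}{125} \approx 11465.0$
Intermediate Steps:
$r = \frac{3992}{125}$ ($r = 32 + \frac{8}{-125} = 32 + 8 \left(- \frac{1}{125}\right) = 32 - \frac{8}{125} = \frac{3992}{125} \approx 31.936$)
$\left(\left(-19\right) \left(-20\right) - 21\right) r = \left(\left(-19\right) \left(-20\right) - 21\right) \frac{3992}{125} = \left(380 - 21\right) \frac{3992}{125} = 359 \cdot \frac{3992}{125} = \frac{1433128}{125}$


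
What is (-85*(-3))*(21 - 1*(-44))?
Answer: 16575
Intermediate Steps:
(-85*(-3))*(21 - 1*(-44)) = 255*(21 + 44) = 255*65 = 16575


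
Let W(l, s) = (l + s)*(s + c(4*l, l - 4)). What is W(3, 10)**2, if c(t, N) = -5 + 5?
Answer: 16900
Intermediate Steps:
c(t, N) = 0
W(l, s) = s*(l + s) (W(l, s) = (l + s)*(s + 0) = (l + s)*s = s*(l + s))
W(3, 10)**2 = (10*(3 + 10))**2 = (10*13)**2 = 130**2 = 16900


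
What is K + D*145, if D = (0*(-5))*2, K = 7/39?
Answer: 7/39 ≈ 0.17949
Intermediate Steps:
K = 7/39 (K = 7*(1/39) = 7/39 ≈ 0.17949)
D = 0 (D = 0*2 = 0)
K + D*145 = 7/39 + 0*145 = 7/39 + 0 = 7/39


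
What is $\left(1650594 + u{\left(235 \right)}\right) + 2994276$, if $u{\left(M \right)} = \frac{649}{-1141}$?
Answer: $\frac{5299796021}{1141} \approx 4.6449 \cdot 10^{6}$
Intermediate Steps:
$u{\left(M \right)} = - \frac{649}{1141}$ ($u{\left(M \right)} = 649 \left(- \frac{1}{1141}\right) = - \frac{649}{1141}$)
$\left(1650594 + u{\left(235 \right)}\right) + 2994276 = \left(1650594 - \frac{649}{1141}\right) + 2994276 = \frac{1883327105}{1141} + 2994276 = \frac{5299796021}{1141}$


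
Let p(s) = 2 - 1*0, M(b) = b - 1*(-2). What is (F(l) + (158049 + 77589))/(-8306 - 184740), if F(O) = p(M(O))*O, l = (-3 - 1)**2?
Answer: -117835/96523 ≈ -1.2208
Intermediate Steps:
M(b) = 2 + b (M(b) = b + 2 = 2 + b)
l = 16 (l = (-4)**2 = 16)
p(s) = 2 (p(s) = 2 + 0 = 2)
F(O) = 2*O
(F(l) + (158049 + 77589))/(-8306 - 184740) = (2*16 + (158049 + 77589))/(-8306 - 184740) = (32 + 235638)/(-193046) = 235670*(-1/193046) = -117835/96523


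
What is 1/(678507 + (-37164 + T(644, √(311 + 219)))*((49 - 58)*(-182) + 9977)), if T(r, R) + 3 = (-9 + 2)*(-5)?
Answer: -1/430609673 ≈ -2.3223e-9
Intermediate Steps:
T(r, R) = 32 (T(r, R) = -3 + (-9 + 2)*(-5) = -3 - 7*(-5) = -3 + 35 = 32)
1/(678507 + (-37164 + T(644, √(311 + 219)))*((49 - 58)*(-182) + 9977)) = 1/(678507 + (-37164 + 32)*((49 - 58)*(-182) + 9977)) = 1/(678507 - 37132*(-9*(-182) + 9977)) = 1/(678507 - 37132*(1638 + 9977)) = 1/(678507 - 37132*11615) = 1/(678507 - 431288180) = 1/(-430609673) = -1/430609673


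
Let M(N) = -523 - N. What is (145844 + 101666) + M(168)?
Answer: 246819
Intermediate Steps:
(145844 + 101666) + M(168) = (145844 + 101666) + (-523 - 1*168) = 247510 + (-523 - 168) = 247510 - 691 = 246819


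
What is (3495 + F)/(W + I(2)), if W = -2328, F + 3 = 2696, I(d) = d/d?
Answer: -476/179 ≈ -2.6592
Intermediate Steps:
I(d) = 1
F = 2693 (F = -3 + 2696 = 2693)
(3495 + F)/(W + I(2)) = (3495 + 2693)/(-2328 + 1) = 6188/(-2327) = 6188*(-1/2327) = -476/179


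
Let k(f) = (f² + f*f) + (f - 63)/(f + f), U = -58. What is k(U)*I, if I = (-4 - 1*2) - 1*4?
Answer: -3902845/58 ≈ -67290.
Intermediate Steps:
k(f) = 2*f² + (-63 + f)/(2*f) (k(f) = (f² + f²) + (-63 + f)/((2*f)) = 2*f² + (-63 + f)*(1/(2*f)) = 2*f² + (-63 + f)/(2*f))
I = -10 (I = (-4 - 2) - 4 = -6 - 4 = -10)
k(U)*I = ((½)*(-63 - 58 + 4*(-58)³)/(-58))*(-10) = ((½)*(-1/58)*(-63 - 58 + 4*(-195112)))*(-10) = ((½)*(-1/58)*(-63 - 58 - 780448))*(-10) = ((½)*(-1/58)*(-780569))*(-10) = (780569/116)*(-10) = -3902845/58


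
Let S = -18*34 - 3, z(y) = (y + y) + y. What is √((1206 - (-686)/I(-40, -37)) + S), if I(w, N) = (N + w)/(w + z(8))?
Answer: √88759/11 ≈ 27.084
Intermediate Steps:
z(y) = 3*y (z(y) = 2*y + y = 3*y)
I(w, N) = (N + w)/(24 + w) (I(w, N) = (N + w)/(w + 3*8) = (N + w)/(w + 24) = (N + w)/(24 + w))
S = -615 (S = -612 - 3 = -615)
√((1206 - (-686)/I(-40, -37)) + S) = √((1206 - (-686)/((-37 - 40)/(24 - 40))) - 615) = √((1206 - (-686)/(-77/(-16))) - 615) = √((1206 - (-686)/((-1/16*(-77)))) - 615) = √((1206 - (-686)/77/16) - 615) = √((1206 - (-686)*16/77) - 615) = √((1206 - 1*(-1568/11)) - 615) = √((1206 + 1568/11) - 615) = √(14834/11 - 615) = √(8069/11) = √88759/11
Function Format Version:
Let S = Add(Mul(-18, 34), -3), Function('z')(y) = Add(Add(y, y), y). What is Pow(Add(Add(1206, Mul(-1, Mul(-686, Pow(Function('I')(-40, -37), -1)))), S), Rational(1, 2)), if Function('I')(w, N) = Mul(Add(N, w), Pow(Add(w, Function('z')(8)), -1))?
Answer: Mul(Rational(1, 11), Pow(88759, Rational(1, 2))) ≈ 27.084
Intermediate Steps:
Function('z')(y) = Mul(3, y) (Function('z')(y) = Add(Mul(2, y), y) = Mul(3, y))
Function('I')(w, N) = Mul(Pow(Add(24, w), -1), Add(N, w)) (Function('I')(w, N) = Mul(Add(N, w), Pow(Add(w, Mul(3, 8)), -1)) = Mul(Add(N, w), Pow(Add(w, 24), -1)) = Mul(Add(N, w), Pow(Add(24, w), -1)) = Mul(Pow(Add(24, w), -1), Add(N, w)))
S = -615 (S = Add(-612, -3) = -615)
Pow(Add(Add(1206, Mul(-1, Mul(-686, Pow(Function('I')(-40, -37), -1)))), S), Rational(1, 2)) = Pow(Add(Add(1206, Mul(-1, Mul(-686, Pow(Mul(Pow(Add(24, -40), -1), Add(-37, -40)), -1)))), -615), Rational(1, 2)) = Pow(Add(Add(1206, Mul(-1, Mul(-686, Pow(Mul(Pow(-16, -1), -77), -1)))), -615), Rational(1, 2)) = Pow(Add(Add(1206, Mul(-1, Mul(-686, Pow(Mul(Rational(-1, 16), -77), -1)))), -615), Rational(1, 2)) = Pow(Add(Add(1206, Mul(-1, Mul(-686, Pow(Rational(77, 16), -1)))), -615), Rational(1, 2)) = Pow(Add(Add(1206, Mul(-1, Mul(-686, Rational(16, 77)))), -615), Rational(1, 2)) = Pow(Add(Add(1206, Mul(-1, Rational(-1568, 11))), -615), Rational(1, 2)) = Pow(Add(Add(1206, Rational(1568, 11)), -615), Rational(1, 2)) = Pow(Add(Rational(14834, 11), -615), Rational(1, 2)) = Pow(Rational(8069, 11), Rational(1, 2)) = Mul(Rational(1, 11), Pow(88759, Rational(1, 2)))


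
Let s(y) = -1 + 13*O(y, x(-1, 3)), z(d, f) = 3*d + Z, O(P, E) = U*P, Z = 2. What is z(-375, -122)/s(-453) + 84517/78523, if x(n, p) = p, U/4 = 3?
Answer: 20972018/19201183 ≈ 1.0922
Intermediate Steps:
U = 12 (U = 4*3 = 12)
O(P, E) = 12*P
z(d, f) = 2 + 3*d (z(d, f) = 3*d + 2 = 2 + 3*d)
s(y) = -1 + 156*y (s(y) = -1 + 13*(12*y) = -1 + 156*y)
z(-375, -122)/s(-453) + 84517/78523 = (2 + 3*(-375))/(-1 + 156*(-453)) + 84517/78523 = (2 - 1125)/(-1 - 70668) + 84517*(1/78523) = -1123/(-70669) + 84517/78523 = -1123*(-1/70669) + 84517/78523 = 1123/70669 + 84517/78523 = 20972018/19201183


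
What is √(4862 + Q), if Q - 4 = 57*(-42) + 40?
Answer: 4*√157 ≈ 50.120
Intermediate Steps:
Q = -2350 (Q = 4 + (57*(-42) + 40) = 4 + (-2394 + 40) = 4 - 2354 = -2350)
√(4862 + Q) = √(4862 - 2350) = √2512 = 4*√157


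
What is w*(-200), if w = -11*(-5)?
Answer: -11000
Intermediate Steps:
w = 55
w*(-200) = 55*(-200) = -11000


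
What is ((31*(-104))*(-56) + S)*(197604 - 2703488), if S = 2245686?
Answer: -6079850937320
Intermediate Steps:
((31*(-104))*(-56) + S)*(197604 - 2703488) = ((31*(-104))*(-56) + 2245686)*(197604 - 2703488) = (-3224*(-56) + 2245686)*(-2505884) = (180544 + 2245686)*(-2505884) = 2426230*(-2505884) = -6079850937320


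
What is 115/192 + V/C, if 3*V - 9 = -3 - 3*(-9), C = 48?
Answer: 53/64 ≈ 0.82813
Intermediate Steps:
V = 11 (V = 3 + (-3 - 3*(-9))/3 = 3 + (-3 + 27)/3 = 3 + (⅓)*24 = 3 + 8 = 11)
115/192 + V/C = 115/192 + 11/48 = 53/64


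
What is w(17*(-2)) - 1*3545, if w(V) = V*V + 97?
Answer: -2292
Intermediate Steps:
w(V) = 97 + V**2 (w(V) = V**2 + 97 = 97 + V**2)
w(17*(-2)) - 1*3545 = (97 + (17*(-2))**2) - 1*3545 = (97 + (-34)**2) - 3545 = (97 + 1156) - 3545 = 1253 - 3545 = -2292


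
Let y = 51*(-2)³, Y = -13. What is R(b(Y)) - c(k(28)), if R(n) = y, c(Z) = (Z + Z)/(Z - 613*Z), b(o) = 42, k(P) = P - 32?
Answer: -124847/306 ≈ -408.00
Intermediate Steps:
k(P) = -32 + P
c(Z) = -1/306 (c(Z) = (2*Z)/((-612*Z)) = (2*Z)*(-1/(612*Z)) = -1/306)
y = -408 (y = 51*(-8) = -408)
R(n) = -408
R(b(Y)) - c(k(28)) = -408 - 1*(-1/306) = -408 + 1/306 = -124847/306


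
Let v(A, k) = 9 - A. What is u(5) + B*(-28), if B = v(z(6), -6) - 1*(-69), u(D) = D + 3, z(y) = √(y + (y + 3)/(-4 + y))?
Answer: -2176 + 14*√42 ≈ -2085.3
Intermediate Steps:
z(y) = √(y + (3 + y)/(-4 + y))
u(D) = 3 + D
B = 78 - √42/2 (B = (9 - √((3 + 6 + 6*(-4 + 6))/(-4 + 6))) - 1*(-69) = (9 - √((3 + 6 + 6*2)/2)) + 69 = (9 - √((3 + 6 + 12)/2)) + 69 = (9 - √((½)*21)) + 69 = (9 - √(21/2)) + 69 = (9 - √42/2) + 69 = 78 - √42/2 ≈ 74.760)
u(5) + B*(-28) = (3 + 5) + (78 - √42/2)*(-28) = 8 + (-2184 + 14*√42) = -2176 + 14*√42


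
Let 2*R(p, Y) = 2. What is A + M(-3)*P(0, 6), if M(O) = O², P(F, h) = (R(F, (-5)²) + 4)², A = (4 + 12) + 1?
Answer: 242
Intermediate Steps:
R(p, Y) = 1 (R(p, Y) = (½)*2 = 1)
A = 17 (A = 16 + 1 = 17)
P(F, h) = 25 (P(F, h) = (1 + 4)² = 5² = 25)
A + M(-3)*P(0, 6) = 17 + (-3)²*25 = 17 + 9*25 = 17 + 225 = 242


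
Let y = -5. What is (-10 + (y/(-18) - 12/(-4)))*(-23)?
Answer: 2783/18 ≈ 154.61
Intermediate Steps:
(-10 + (y/(-18) - 12/(-4)))*(-23) = (-10 + (-5/(-18) - 12/(-4)))*(-23) = (-10 + (-5*(-1/18) - 12*(-¼)))*(-23) = (-10 + (5/18 + 3))*(-23) = (-10 + 59/18)*(-23) = -121/18*(-23) = 2783/18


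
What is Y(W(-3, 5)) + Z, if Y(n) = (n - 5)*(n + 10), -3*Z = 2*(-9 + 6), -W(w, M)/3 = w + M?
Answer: -42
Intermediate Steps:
W(w, M) = -3*M - 3*w (W(w, M) = -3*(w + M) = -3*(M + w) = -3*M - 3*w)
Z = 2 (Z = -2*(-9 + 6)/3 = -2*(-3)/3 = -1/3*(-6) = 2)
Y(n) = (-5 + n)*(10 + n)
Y(W(-3, 5)) + Z = (-50 + (-3*5 - 3*(-3))**2 + 5*(-3*5 - 3*(-3))) + 2 = (-50 + (-15 + 9)**2 + 5*(-15 + 9)) + 2 = (-50 + (-6)**2 + 5*(-6)) + 2 = (-50 + 36 - 30) + 2 = -44 + 2 = -42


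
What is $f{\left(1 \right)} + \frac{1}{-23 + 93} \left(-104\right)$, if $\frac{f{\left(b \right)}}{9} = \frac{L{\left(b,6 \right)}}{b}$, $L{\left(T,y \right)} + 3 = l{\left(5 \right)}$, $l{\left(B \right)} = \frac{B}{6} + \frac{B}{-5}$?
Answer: $- \frac{2099}{70} \approx -29.986$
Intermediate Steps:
$l{\left(B \right)} = - \frac{B}{30}$ ($l{\left(B \right)} = B \frac{1}{6} + B \left(- \frac{1}{5}\right) = \frac{B}{6} - \frac{B}{5} = - \frac{B}{30}$)
$L{\left(T,y \right)} = - \frac{19}{6}$ ($L{\left(T,y \right)} = -3 - \frac{1}{6} = - \frac{19}{6}$)
$f{\left(b \right)} = - \frac{57}{2 b}$ ($f{\left(b \right)} = 9 \left(- \frac{19}{6 b}\right) = - \frac{57}{2 b}$)
$f{\left(1 \right)} + \frac{1}{-23 + 93} \left(-104\right) = - \frac{57}{2 \cdot 1} + \frac{1}{-23 + 93} \left(-104\right) = \left(- \frac{57}{2}\right) 1 + \frac{1}{70} \left(-104\right) = - \frac{57}{2} + \frac{1}{70} \left(-104\right) = - \frac{57}{2} - \frac{52}{35} = - \frac{2099}{70}$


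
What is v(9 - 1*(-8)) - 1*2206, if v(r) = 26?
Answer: -2180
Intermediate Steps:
v(9 - 1*(-8)) - 1*2206 = 26 - 1*2206 = 26 - 2206 = -2180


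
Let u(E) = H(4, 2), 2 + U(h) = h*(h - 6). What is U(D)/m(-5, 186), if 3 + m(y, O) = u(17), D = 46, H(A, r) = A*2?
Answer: 1838/5 ≈ 367.60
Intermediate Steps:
H(A, r) = 2*A
U(h) = -2 + h*(-6 + h) (U(h) = -2 + h*(h - 6) = -2 + h*(-6 + h))
u(E) = 8 (u(E) = 2*4 = 8)
m(y, O) = 5 (m(y, O) = -3 + 8 = 5)
U(D)/m(-5, 186) = (-2 + 46² - 6*46)/5 = (-2 + 2116 - 276)*(⅕) = 1838*(⅕) = 1838/5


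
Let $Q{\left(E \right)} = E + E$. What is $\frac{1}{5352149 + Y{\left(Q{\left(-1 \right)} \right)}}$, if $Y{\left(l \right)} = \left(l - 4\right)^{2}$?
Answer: $\frac{1}{5352185} \approx 1.8684 \cdot 10^{-7}$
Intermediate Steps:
$Q{\left(E \right)} = 2 E$
$Y{\left(l \right)} = \left(-4 + l\right)^{2}$
$\frac{1}{5352149 + Y{\left(Q{\left(-1 \right)} \right)}} = \frac{1}{5352149 + \left(-4 + 2 \left(-1\right)\right)^{2}} = \frac{1}{5352149 + \left(-4 - 2\right)^{2}} = \frac{1}{5352149 + \left(-6\right)^{2}} = \frac{1}{5352149 + 36} = \frac{1}{5352185}$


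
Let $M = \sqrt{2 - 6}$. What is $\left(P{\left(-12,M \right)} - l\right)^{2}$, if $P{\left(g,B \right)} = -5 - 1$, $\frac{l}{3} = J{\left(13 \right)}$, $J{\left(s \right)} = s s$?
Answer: $263169$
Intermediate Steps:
$M = 2 i$ ($M = \sqrt{-4} = 2 i \approx 2.0 i$)
$J{\left(s \right)} = s^{2}$
$l = 507$ ($l = 3 \cdot 13^{2} = 3 \cdot 169 = 507$)
$P{\left(g,B \right)} = -6$
$\left(P{\left(-12,M \right)} - l\right)^{2} = \left(-6 - 507\right)^{2} = \left(-513\right)^{2} = 263169$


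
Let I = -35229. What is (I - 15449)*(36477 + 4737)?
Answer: -2088643092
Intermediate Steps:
(I - 15449)*(36477 + 4737) = (-35229 - 15449)*(36477 + 4737) = -50678*41214 = -2088643092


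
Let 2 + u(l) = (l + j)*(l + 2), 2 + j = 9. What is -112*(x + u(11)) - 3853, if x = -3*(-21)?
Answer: -36893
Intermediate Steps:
j = 7 (j = -2 + 9 = 7)
u(l) = -2 + (2 + l)*(7 + l) (u(l) = -2 + (l + 7)*(l + 2) = -2 + (7 + l)*(2 + l) = -2 + (2 + l)*(7 + l))
x = 63
-112*(x + u(11)) - 3853 = -112*(63 + (12 + 11² + 9*11)) - 3853 = -112*(63 + (12 + 121 + 99)) - 3853 = -112*(63 + 232) - 3853 = -112*295 - 3853 = -33040 - 3853 = -36893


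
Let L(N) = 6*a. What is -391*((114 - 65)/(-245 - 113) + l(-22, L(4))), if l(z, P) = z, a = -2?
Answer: 3098675/358 ≈ 8655.5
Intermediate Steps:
L(N) = -12 (L(N) = 6*(-2) = -12)
-391*((114 - 65)/(-245 - 113) + l(-22, L(4))) = -391*((114 - 65)/(-245 - 113) - 22) = -391*(49/(-358) - 22) = -391*(49*(-1/358) - 22) = -391*(-49/358 - 22) = -391*(-7925/358) = 3098675/358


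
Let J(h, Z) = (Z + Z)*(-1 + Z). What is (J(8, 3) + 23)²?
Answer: 1225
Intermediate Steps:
J(h, Z) = 2*Z*(-1 + Z) (J(h, Z) = (2*Z)*(-1 + Z) = 2*Z*(-1 + Z))
(J(8, 3) + 23)² = (2*3*(-1 + 3) + 23)² = (2*3*2 + 23)² = (12 + 23)² = 35² = 1225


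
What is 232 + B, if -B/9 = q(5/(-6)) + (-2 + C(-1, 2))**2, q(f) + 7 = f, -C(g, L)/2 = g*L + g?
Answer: 317/2 ≈ 158.50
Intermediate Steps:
C(g, L) = -2*g - 2*L*g (C(g, L) = -2*(g*L + g) = -2*(L*g + g) = -2*(g + L*g) = -2*g - 2*L*g)
q(f) = -7 + f
B = -147/2 (B = -9*((-7 + 5/(-6)) + (-2 - 2*(-1)*(1 + 2))**2) = -9*((-7 + 5*(-1/6)) + (-2 - 2*(-1)*3)**2) = -9*((-7 - 5/6) + (-2 + 6)**2) = -9*(-47/6 + 4**2) = -9*(-47/6 + 16) = -9*49/6 = -147/2 ≈ -73.500)
232 + B = 232 - 147/2 = 317/2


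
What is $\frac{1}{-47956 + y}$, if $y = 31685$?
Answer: $- \frac{1}{16271} \approx -6.1459 \cdot 10^{-5}$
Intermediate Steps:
$\frac{1}{-47956 + y} = \frac{1}{-47956 + 31685} = \frac{1}{-16271} = - \frac{1}{16271}$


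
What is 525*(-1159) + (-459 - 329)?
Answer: -609263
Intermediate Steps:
525*(-1159) + (-459 - 329) = -608475 - 788 = -609263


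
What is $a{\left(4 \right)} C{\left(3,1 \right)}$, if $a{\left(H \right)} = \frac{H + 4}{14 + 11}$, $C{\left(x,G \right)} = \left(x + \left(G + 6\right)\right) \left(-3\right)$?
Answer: $- \frac{48}{5} \approx -9.6$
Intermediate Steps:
$C{\left(x,G \right)} = -18 - 3 G - 3 x$ ($C{\left(x,G \right)} = \left(x + \left(6 + G\right)\right) \left(-3\right) = \left(6 + G + x\right) \left(-3\right) = -18 - 3 G - 3 x$)
$a{\left(H \right)} = \frac{4}{25} + \frac{H}{25}$ ($a{\left(H \right)} = \frac{4 + H}{25} = \left(4 + H\right) \frac{1}{25} = \frac{4}{25} + \frac{H}{25}$)
$a{\left(4 \right)} C{\left(3,1 \right)} = \left(\frac{4}{25} + \frac{1}{25} \cdot 4\right) \left(-18 - 3 - 9\right) = \left(\frac{4}{25} + \frac{4}{25}\right) \left(-18 - 3 - 9\right) = \frac{8}{25} \left(-30\right) = - \frac{48}{5}$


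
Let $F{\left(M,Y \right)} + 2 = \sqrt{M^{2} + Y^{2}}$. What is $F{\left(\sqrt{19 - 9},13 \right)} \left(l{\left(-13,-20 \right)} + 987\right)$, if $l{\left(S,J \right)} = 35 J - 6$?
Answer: $-562 + 281 \sqrt{179} \approx 3197.5$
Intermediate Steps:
$l{\left(S,J \right)} = -6 + 35 J$
$F{\left(M,Y \right)} = -2 + \sqrt{M^{2} + Y^{2}}$
$F{\left(\sqrt{19 - 9},13 \right)} \left(l{\left(-13,-20 \right)} + 987\right) = \left(-2 + \sqrt{\left(\sqrt{19 - 9}\right)^{2} + 13^{2}}\right) \left(\left(-6 + 35 \left(-20\right)\right) + 987\right) = \left(-2 + \sqrt{\left(\sqrt{19 - 9}\right)^{2} + 169}\right) \left(\left(-6 - 700\right) + 987\right) = \left(-2 + \sqrt{\left(\sqrt{10}\right)^{2} + 169}\right) \left(-706 + 987\right) = \left(-2 + \sqrt{10 + 169}\right) 281 = \left(-2 + \sqrt{179}\right) 281 = -562 + 281 \sqrt{179}$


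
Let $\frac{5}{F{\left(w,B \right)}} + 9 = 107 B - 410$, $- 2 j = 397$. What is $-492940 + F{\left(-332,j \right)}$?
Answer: $- \frac{21352681990}{43317} \approx -4.9294 \cdot 10^{5}$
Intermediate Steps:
$j = - \frac{397}{2}$ ($j = \left(- \frac{1}{2}\right) 397 = - \frac{397}{2} \approx -198.5$)
$F{\left(w,B \right)} = \frac{5}{-419 + 107 B}$ ($F{\left(w,B \right)} = \frac{5}{-9 + \left(107 B - 410\right)} = \frac{5}{-9 + \left(-410 + 107 B\right)} = \frac{5}{-419 + 107 B}$)
$-492940 + F{\left(-332,j \right)} = -492940 + \frac{5}{-419 + 107 \left(- \frac{397}{2}\right)} = -492940 + \frac{5}{-419 - \frac{42479}{2}} = -492940 + \frac{5}{- \frac{43317}{2}} = -492940 + 5 \left(- \frac{2}{43317}\right) = -492940 - \frac{10}{43317} = - \frac{21352681990}{43317}$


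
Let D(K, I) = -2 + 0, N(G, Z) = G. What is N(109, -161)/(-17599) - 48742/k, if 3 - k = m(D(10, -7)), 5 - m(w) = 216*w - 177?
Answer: 857743859/10752989 ≈ 79.768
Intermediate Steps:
D(K, I) = -2
m(w) = 182 - 216*w (m(w) = 5 - (216*w - 177) = 5 - (-177 + 216*w) = 5 + (177 - 216*w) = 182 - 216*w)
k = -611 (k = 3 - (182 - 216*(-2)) = 3 - (182 + 432) = 3 - 1*614 = 3 - 614 = -611)
N(109, -161)/(-17599) - 48742/k = 109/(-17599) - 48742/(-611) = 109*(-1/17599) - 48742*(-1/611) = -109/17599 + 48742/611 = 857743859/10752989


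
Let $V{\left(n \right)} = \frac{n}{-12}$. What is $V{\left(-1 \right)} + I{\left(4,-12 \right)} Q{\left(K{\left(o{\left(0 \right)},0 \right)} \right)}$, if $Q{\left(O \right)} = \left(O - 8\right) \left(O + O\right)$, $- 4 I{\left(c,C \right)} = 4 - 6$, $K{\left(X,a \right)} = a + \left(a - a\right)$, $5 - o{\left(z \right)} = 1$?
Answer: $\frac{1}{12} \approx 0.083333$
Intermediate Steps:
$o{\left(z \right)} = 4$ ($o{\left(z \right)} = 5 - 1 = 4$)
$K{\left(X,a \right)} = a$ ($K{\left(X,a \right)} = a + 0 = a$)
$V{\left(n \right)} = - \frac{n}{12}$ ($V{\left(n \right)} = n \left(- \frac{1}{12}\right) = - \frac{n}{12}$)
$I{\left(c,C \right)} = \frac{1}{2}$ ($I{\left(c,C \right)} = - \frac{4 - 6}{4} = \left(- \frac{1}{4}\right) \left(-2\right) = \frac{1}{2}$)
$Q{\left(O \right)} = 2 O \left(-8 + O\right)$ ($Q{\left(O \right)} = \left(-8 + O\right) 2 O = 2 O \left(-8 + O\right)$)
$V{\left(-1 \right)} + I{\left(4,-12 \right)} Q{\left(K{\left(o{\left(0 \right)},0 \right)} \right)} = \left(- \frac{1}{12}\right) \left(-1\right) + \frac{2 \cdot 0 \left(-8 + 0\right)}{2} = \frac{1}{12} + \frac{2 \cdot 0 \left(-8\right)}{2} = \frac{1}{12} + \frac{1}{2} \cdot 0 = \frac{1}{12} + 0 = \frac{1}{12}$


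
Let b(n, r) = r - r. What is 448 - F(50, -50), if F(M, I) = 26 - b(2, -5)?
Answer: 422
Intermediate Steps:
b(n, r) = 0
F(M, I) = 26 (F(M, I) = 26 - 1*0 = 26 + 0 = 26)
448 - F(50, -50) = 448 - 1*26 = 448 - 26 = 422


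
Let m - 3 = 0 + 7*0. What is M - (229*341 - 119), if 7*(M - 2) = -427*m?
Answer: -78151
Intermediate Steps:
m = 3 (m = 3 + (0 + 7*0) = 3 + (0 + 0) = 3 + 0 = 3)
M = -181 (M = 2 + (-427*3)/7 = 2 + (1/7)*(-1281) = 2 - 183 = -181)
M - (229*341 - 119) = -181 - (229*341 - 119) = -181 - (78089 - 119) = -181 - 1*77970 = -181 - 77970 = -78151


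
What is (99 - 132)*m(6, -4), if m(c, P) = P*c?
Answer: 792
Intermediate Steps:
(99 - 132)*m(6, -4) = (99 - 132)*(-4*6) = -33*(-24) = 792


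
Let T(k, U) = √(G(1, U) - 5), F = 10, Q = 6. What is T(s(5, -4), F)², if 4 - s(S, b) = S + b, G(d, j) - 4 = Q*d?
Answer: 5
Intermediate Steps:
G(d, j) = 4 + 6*d
s(S, b) = 4 - S - b (s(S, b) = 4 - (S + b) = 4 + (-S - b) = 4 - S - b)
T(k, U) = √5 (T(k, U) = √((4 + 6*1) - 5) = √((4 + 6) - 5) = √(10 - 5) = √5)
T(s(5, -4), F)² = (√5)² = 5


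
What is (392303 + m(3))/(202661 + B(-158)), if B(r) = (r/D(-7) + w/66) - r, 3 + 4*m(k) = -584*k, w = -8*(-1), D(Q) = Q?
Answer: 362082567/187425724 ≈ 1.9319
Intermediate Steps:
w = 8
m(k) = -¾ - 146*k (m(k) = -¾ + (-584*k)/4 = -¾ - 146*k)
B(r) = 4/33 - 8*r/7 (B(r) = (r/(-7) + 8/66) - r = (r*(-⅐) + 8*(1/66)) - r = (-r/7 + 4/33) - r = (4/33 - r/7) - r = 4/33 - 8*r/7)
(392303 + m(3))/(202661 + B(-158)) = (392303 + (-¾ - 146*3))/(202661 + (4/33 - 8/7*(-158))) = (392303 + (-¾ - 438))/(202661 + (4/33 + 1264/7)) = (392303 - 1755/4)/(202661 + 41740/231) = 1567457/(4*(46856431/231)) = (1567457/4)*(231/46856431) = 362082567/187425724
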